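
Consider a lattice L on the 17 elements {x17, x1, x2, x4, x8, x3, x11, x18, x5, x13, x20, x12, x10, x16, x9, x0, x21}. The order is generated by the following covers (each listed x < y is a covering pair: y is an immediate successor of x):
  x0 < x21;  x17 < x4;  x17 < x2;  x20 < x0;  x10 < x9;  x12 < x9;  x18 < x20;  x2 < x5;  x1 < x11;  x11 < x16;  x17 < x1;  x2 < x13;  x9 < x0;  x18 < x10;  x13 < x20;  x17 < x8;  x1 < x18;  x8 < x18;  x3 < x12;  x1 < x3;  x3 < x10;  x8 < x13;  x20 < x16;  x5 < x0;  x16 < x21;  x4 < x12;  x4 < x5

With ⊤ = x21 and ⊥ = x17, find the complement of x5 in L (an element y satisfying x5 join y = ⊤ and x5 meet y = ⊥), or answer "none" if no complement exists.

x11

Need y with x5 ∨ y = x21 and x5 ∧ y = x17.
Checking each element gives: x11.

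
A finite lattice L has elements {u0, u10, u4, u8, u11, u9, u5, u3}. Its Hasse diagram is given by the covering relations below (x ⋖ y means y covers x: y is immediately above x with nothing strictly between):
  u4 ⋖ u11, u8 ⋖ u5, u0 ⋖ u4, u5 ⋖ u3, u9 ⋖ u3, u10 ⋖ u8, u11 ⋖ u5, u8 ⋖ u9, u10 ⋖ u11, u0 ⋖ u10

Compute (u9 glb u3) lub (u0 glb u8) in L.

u9 ∧ u3 = u9
u0 ∧ u8 = u0
u9 ∨ u0 = u9

u9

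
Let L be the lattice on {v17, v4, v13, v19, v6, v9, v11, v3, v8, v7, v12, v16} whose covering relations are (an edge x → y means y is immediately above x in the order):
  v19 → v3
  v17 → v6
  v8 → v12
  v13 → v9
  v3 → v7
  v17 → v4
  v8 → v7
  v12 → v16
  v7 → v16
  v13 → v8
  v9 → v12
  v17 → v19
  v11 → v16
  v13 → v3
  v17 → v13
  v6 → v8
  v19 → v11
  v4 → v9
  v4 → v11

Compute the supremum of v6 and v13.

Common upper bounds of {v6, v13}: v12, v16, v7, v8.
The least among these is v8.

v8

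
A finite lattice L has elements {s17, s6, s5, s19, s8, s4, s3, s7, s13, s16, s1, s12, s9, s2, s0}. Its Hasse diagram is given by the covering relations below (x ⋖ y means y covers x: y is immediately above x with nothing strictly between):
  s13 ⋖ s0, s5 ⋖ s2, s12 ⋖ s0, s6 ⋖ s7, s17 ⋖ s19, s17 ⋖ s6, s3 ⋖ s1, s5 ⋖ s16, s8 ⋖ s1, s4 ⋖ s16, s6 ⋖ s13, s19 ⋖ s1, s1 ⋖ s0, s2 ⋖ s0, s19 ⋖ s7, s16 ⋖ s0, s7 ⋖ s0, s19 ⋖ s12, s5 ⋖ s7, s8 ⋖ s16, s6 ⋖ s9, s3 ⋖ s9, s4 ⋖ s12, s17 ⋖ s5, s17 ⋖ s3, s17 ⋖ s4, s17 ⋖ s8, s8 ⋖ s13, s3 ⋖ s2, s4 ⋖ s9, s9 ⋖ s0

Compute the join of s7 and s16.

Common upper bounds of {s7, s16}: s0.
The least among these is s0.

s0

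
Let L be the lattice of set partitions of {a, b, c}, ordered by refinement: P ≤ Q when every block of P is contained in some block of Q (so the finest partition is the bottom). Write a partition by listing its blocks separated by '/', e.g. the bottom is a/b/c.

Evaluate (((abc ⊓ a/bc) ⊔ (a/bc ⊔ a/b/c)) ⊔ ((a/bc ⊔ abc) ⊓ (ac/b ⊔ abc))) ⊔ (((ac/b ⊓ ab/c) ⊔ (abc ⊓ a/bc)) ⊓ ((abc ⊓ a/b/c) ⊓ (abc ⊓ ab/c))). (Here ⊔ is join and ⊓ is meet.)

abc ∧ a/bc = a/bc
a/bc ∨ a/b/c = a/bc
a/bc ∨ a/bc = a/bc
a/bc ∨ abc = abc
ac/b ∨ abc = abc
abc ∧ abc = abc
a/bc ∨ abc = abc
ac/b ∧ ab/c = a/b/c
abc ∧ a/bc = a/bc
a/b/c ∨ a/bc = a/bc
abc ∧ a/b/c = a/b/c
abc ∧ ab/c = ab/c
a/b/c ∧ ab/c = a/b/c
a/bc ∧ a/b/c = a/b/c
abc ∨ a/b/c = abc

abc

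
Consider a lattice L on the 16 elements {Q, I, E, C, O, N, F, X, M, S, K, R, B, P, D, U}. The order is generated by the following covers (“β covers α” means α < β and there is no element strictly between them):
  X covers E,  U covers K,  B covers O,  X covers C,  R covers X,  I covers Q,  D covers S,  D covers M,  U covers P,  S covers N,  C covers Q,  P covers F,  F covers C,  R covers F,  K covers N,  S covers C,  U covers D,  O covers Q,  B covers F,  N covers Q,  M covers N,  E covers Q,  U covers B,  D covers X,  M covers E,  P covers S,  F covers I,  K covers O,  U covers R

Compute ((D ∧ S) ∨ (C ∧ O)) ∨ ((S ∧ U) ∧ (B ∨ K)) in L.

D ∧ S = S
C ∧ O = Q
S ∨ Q = S
S ∧ U = S
B ∨ K = U
S ∧ U = S
S ∨ S = S

S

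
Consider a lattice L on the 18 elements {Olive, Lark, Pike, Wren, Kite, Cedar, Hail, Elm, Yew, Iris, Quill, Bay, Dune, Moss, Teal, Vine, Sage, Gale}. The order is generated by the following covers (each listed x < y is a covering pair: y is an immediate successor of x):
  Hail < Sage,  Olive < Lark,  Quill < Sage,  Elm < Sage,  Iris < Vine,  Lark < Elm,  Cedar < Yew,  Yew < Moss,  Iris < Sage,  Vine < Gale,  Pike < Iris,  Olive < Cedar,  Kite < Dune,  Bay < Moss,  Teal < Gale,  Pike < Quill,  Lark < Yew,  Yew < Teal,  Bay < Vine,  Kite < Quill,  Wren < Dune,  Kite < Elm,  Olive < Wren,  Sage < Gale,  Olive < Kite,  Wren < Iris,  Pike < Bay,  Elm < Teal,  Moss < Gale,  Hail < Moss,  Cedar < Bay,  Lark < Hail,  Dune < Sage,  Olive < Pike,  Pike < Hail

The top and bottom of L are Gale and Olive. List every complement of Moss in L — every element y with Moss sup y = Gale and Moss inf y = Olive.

Need y with Moss ∨ y = Gale and Moss ∧ y = Olive.
Checking each element gives: Dune, Kite, Wren.

Dune, Kite, Wren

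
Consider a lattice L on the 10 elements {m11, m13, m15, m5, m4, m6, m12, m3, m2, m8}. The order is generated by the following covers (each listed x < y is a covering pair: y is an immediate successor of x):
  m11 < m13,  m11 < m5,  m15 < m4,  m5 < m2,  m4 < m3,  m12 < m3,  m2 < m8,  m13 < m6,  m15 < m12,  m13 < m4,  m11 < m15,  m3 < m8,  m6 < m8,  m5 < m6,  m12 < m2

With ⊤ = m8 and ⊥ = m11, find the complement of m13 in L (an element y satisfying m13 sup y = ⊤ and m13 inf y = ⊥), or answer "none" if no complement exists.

Need y with m13 ∨ y = m8 and m13 ∧ y = m11.
Checking each element gives: m2.

m2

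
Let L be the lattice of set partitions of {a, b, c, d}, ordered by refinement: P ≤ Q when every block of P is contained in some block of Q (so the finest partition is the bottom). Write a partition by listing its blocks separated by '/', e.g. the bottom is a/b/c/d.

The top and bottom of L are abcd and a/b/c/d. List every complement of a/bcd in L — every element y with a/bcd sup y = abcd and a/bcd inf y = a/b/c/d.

ab/c/d, ac/b/d, ad/b/c

Need y with a/bcd ∨ y = abcd and a/bcd ∧ y = a/b/c/d.
Checking each element gives: ab/c/d, ac/b/d, ad/b/c.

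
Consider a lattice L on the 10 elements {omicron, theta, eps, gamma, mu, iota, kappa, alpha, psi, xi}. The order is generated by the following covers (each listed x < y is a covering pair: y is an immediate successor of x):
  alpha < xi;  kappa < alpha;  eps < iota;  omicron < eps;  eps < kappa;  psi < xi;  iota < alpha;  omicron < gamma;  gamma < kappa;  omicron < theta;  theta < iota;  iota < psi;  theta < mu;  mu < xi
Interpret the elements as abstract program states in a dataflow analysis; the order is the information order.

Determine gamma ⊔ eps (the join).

kappa

Common upper bounds of {gamma, eps}: alpha, kappa, xi.
The least among these is kappa.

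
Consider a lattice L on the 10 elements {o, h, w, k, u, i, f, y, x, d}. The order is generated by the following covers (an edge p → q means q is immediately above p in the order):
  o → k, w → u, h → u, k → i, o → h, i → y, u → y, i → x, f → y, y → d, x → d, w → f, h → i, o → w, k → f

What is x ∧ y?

i

Common lower bounds of {x, y}: h, i, k, o.
The greatest among these is i.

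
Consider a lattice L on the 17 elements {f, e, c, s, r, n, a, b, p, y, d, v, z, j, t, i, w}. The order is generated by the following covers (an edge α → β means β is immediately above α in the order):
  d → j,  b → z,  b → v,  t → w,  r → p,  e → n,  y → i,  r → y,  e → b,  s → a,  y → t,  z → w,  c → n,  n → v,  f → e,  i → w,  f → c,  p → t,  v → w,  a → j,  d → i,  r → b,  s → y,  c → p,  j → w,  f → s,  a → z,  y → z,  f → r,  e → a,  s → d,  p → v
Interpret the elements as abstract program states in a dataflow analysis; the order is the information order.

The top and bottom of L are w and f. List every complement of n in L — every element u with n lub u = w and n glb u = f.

Need u with n ∨ u = w and n ∧ u = f.
Checking each element gives: d, i, s, y.

d, i, s, y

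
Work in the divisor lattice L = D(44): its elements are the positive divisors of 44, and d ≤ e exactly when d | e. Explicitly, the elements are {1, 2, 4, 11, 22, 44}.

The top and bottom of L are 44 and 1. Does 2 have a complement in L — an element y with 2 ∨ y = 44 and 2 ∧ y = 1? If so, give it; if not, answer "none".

For every candidate y, either 2 ∨ y ≠ 44 or 2 ∧ y ≠ 1; no complement exists.

none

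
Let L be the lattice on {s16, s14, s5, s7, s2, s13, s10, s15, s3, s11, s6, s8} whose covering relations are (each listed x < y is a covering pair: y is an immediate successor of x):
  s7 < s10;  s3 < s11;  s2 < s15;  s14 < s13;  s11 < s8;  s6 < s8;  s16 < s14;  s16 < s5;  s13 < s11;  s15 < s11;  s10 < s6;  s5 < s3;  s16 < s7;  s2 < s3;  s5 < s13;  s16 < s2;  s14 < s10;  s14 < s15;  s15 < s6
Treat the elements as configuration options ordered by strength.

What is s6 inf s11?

Common lower bounds of {s6, s11}: s14, s15, s16, s2.
The greatest among these is s15.

s15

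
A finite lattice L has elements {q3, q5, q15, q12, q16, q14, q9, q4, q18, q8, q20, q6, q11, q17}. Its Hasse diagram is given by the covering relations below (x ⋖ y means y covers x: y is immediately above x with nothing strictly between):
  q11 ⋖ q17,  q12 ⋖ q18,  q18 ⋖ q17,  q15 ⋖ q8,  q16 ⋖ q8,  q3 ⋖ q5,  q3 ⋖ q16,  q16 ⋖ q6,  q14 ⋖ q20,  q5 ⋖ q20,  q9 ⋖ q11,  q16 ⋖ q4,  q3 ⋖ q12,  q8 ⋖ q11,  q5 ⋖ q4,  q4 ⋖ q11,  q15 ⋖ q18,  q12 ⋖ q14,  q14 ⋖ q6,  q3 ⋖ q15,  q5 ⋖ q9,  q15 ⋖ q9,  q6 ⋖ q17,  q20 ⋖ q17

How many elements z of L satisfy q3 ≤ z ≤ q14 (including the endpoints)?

3

The interval [q3, q14] = {q12, q14, q3}, which has 3 elements.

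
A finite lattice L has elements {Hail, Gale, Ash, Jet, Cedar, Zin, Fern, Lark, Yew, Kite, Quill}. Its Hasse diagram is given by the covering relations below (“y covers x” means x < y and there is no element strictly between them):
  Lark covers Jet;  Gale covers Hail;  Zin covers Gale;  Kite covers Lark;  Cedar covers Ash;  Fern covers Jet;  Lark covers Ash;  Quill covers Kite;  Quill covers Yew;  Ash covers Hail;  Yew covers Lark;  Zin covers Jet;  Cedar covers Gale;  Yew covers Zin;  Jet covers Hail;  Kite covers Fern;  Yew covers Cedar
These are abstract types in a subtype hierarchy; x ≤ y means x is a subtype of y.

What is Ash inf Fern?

Common lower bounds of {Ash, Fern}: Hail.
The greatest among these is Hail.

Hail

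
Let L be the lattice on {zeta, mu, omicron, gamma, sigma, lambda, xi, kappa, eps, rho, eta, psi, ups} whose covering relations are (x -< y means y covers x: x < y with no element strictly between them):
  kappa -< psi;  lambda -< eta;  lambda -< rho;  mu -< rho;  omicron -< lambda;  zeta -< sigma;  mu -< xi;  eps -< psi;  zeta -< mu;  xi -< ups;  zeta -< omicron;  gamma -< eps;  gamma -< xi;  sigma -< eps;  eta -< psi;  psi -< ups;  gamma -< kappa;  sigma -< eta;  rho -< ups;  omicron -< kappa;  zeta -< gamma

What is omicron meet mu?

zeta

Common lower bounds of {omicron, mu}: zeta.
The greatest among these is zeta.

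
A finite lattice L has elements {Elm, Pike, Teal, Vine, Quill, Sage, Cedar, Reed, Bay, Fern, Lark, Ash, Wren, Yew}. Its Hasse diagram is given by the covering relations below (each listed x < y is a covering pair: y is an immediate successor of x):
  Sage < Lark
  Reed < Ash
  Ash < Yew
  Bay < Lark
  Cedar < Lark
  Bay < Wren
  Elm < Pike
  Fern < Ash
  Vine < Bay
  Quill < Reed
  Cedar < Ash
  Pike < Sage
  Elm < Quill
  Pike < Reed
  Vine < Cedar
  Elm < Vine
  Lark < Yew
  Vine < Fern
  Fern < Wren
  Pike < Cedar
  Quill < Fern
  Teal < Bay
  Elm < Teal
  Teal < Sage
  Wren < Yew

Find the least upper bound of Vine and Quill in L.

Fern

Common upper bounds of {Vine, Quill}: Ash, Fern, Wren, Yew.
The least among these is Fern.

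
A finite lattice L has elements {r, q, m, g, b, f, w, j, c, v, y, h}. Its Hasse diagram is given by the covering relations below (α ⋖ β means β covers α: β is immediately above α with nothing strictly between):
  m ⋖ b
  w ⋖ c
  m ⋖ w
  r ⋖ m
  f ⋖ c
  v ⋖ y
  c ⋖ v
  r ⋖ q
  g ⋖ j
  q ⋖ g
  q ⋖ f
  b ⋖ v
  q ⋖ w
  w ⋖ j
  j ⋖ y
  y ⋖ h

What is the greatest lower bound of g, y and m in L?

Common lower bounds of {g, y, m}: r.
The greatest among these is r.

r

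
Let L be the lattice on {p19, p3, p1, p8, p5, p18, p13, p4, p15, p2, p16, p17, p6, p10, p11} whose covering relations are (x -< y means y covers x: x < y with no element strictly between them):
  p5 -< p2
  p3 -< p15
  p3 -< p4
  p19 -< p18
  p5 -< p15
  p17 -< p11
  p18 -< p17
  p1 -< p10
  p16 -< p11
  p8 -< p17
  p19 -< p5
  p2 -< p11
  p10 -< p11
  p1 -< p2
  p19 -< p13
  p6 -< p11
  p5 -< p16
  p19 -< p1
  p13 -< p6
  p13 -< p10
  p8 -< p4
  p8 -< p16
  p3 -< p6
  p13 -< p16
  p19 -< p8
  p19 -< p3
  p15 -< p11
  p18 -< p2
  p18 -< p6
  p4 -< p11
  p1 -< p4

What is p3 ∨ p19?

Common upper bounds of {p3, p19}: p11, p15, p3, p4, p6.
The least among these is p3.

p3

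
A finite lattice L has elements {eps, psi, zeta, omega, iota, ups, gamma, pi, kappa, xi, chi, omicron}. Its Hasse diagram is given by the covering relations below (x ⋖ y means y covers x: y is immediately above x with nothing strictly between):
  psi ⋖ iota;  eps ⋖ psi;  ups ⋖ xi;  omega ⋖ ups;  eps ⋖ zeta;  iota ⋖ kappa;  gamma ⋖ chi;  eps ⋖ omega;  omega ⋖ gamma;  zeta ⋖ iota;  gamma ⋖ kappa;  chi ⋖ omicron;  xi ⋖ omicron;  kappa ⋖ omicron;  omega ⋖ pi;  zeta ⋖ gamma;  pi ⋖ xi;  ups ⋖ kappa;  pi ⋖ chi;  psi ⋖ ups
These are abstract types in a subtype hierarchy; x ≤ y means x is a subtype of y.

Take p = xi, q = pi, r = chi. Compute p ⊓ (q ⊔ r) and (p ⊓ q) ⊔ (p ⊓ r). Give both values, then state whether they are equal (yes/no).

q ⊔ r = chi, so p ⊓ (q ⊔ r) = xi ⊓ chi = pi.
p ⊓ q = pi and p ⊓ r = pi, so (p ⊓ q) ⊔ (p ⊓ r) = pi ⊔ pi = pi.
Equal: yes.

pi; pi; yes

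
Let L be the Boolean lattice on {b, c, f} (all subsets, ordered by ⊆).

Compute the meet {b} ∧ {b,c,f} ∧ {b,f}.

Common lower bounds of {{b}, {b,c,f}, {b,f}}: {b}, ∅.
The greatest among these is {b}.

{b}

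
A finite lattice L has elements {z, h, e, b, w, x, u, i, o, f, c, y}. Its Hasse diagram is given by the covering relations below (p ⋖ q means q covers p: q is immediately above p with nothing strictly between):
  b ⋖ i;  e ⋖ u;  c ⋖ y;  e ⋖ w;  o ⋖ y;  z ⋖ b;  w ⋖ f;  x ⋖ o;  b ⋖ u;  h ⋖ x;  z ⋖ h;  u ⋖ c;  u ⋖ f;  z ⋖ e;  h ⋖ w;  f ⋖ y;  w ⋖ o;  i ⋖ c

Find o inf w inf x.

h

Common lower bounds of {o, w, x}: h, z.
The greatest among these is h.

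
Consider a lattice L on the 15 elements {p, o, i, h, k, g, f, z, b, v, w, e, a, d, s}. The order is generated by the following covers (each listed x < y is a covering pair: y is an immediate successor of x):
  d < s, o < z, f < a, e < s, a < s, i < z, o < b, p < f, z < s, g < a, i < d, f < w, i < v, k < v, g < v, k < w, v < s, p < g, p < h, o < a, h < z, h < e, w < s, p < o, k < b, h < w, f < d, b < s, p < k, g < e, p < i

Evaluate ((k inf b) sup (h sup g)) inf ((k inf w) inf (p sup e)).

k ∧ b = k
h ∨ g = e
k ∨ e = s
k ∧ w = k
p ∨ e = e
k ∧ e = p
s ∧ p = p

p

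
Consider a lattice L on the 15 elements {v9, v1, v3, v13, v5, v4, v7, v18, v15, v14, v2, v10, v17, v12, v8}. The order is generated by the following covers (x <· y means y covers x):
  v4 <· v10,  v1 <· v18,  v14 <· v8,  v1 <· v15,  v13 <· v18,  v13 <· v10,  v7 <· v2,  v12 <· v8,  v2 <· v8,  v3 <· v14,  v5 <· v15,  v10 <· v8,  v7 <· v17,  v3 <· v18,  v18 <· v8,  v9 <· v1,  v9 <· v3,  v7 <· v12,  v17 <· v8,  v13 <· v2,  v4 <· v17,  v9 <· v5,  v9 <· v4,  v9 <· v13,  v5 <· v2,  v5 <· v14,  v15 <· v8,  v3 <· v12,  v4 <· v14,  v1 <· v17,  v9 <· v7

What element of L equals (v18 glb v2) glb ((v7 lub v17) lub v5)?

v18 ∧ v2 = v13
v7 ∨ v17 = v17
v17 ∨ v5 = v8
v13 ∧ v8 = v13

v13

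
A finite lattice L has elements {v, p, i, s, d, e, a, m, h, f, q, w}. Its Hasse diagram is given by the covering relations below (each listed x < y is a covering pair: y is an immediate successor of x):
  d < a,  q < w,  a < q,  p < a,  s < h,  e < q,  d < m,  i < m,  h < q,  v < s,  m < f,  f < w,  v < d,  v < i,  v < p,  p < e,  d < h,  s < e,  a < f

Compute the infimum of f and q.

Common lower bounds of {f, q}: a, d, p, v.
The greatest among these is a.

a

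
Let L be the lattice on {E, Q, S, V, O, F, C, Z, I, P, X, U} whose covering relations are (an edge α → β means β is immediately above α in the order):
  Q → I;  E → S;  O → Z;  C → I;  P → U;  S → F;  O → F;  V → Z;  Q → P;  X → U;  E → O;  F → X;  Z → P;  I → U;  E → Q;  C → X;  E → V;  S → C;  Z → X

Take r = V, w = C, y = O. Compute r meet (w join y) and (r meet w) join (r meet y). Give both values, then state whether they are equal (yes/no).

V; E; no

w join y = X, so r meet (w join y) = V meet X = V.
r meet w = E and r meet y = E, so (r meet w) join (r meet y) = E join E = E.
Equal: no.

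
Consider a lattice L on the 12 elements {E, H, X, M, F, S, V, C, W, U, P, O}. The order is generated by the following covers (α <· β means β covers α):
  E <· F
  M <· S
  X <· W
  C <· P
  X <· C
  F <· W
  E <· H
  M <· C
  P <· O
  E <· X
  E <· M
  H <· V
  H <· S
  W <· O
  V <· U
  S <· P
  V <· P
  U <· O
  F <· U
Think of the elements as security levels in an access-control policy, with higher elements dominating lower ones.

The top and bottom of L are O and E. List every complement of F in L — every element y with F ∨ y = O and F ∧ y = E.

Need y with F ∨ y = O and F ∧ y = E.
Checking each element gives: C, M, P, S.

C, M, P, S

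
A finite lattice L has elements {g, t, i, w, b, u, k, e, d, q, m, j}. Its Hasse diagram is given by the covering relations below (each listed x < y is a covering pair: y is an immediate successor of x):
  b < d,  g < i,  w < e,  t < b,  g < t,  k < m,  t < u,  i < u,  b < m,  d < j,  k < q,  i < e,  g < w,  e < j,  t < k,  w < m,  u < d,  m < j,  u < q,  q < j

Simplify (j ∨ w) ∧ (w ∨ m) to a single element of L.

m

j ∨ w = j
w ∨ m = m
j ∧ m = m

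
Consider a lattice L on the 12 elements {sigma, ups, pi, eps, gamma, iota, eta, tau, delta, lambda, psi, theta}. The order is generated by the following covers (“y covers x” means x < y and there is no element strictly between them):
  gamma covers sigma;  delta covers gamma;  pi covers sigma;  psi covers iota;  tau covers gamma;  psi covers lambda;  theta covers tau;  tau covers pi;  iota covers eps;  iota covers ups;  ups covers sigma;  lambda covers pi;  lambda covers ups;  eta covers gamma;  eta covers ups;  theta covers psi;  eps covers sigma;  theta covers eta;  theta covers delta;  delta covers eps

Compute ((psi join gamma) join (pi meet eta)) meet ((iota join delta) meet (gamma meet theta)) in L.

psi ∨ gamma = theta
pi ∧ eta = sigma
theta ∨ sigma = theta
iota ∨ delta = theta
gamma ∧ theta = gamma
theta ∧ gamma = gamma
theta ∧ gamma = gamma

gamma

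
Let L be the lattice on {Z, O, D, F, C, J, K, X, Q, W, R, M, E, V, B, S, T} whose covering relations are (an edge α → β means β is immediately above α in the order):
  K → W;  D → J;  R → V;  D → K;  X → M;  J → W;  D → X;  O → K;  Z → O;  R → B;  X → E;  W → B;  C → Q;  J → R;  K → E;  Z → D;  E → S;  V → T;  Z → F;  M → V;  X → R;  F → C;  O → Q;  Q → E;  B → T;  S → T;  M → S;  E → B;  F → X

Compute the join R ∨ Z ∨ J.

Common upper bounds of {R, Z, J}: B, R, T, V.
The least among these is R.

R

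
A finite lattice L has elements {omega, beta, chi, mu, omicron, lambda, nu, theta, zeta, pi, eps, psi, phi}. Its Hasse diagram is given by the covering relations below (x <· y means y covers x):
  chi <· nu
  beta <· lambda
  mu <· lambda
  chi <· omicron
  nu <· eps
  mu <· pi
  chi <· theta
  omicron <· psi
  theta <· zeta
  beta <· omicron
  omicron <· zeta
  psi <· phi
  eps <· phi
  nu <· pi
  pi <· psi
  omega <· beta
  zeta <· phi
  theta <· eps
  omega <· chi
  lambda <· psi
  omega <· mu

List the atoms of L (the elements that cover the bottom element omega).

beta, chi, mu

The atoms are exactly the elements that cover omega: beta, chi, mu.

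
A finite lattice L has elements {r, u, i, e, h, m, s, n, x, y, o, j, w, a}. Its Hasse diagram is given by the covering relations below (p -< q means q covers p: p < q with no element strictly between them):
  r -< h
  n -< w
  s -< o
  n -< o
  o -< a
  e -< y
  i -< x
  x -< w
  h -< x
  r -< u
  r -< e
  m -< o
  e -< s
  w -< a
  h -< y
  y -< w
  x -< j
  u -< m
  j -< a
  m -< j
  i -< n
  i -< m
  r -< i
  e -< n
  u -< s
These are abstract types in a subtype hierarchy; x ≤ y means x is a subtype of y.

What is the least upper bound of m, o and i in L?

o

Common upper bounds of {m, o, i}: a, o.
The least among these is o.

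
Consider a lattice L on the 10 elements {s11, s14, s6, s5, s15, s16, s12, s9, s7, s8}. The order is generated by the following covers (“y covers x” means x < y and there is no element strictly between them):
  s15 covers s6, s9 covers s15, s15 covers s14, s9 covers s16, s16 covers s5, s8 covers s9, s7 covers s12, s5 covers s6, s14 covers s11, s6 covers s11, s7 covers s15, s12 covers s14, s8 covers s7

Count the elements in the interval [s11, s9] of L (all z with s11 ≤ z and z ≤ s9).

7

The interval [s11, s9] = {s11, s14, s15, s16, s5, s6, s9}, which has 7 elements.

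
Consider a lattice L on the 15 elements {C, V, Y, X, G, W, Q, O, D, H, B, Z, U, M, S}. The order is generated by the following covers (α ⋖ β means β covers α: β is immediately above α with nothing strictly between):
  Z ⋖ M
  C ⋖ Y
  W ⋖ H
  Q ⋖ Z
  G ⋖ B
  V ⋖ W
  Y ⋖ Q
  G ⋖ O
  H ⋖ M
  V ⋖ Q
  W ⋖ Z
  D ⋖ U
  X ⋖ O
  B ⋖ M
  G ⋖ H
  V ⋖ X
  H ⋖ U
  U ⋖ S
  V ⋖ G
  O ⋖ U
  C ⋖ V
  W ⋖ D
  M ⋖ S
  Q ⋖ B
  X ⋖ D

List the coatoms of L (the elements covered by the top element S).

The coatoms are exactly the elements covered by S: M, U.

M, U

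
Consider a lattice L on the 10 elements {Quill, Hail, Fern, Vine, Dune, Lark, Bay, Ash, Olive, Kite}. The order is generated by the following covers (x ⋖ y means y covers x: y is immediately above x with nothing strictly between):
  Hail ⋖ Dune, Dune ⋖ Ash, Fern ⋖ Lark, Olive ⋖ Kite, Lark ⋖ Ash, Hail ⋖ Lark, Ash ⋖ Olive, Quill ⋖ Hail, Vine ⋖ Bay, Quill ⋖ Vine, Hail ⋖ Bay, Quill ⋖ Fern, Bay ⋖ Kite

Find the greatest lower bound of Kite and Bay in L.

Bay

Common lower bounds of {Kite, Bay}: Bay, Hail, Quill, Vine.
The greatest among these is Bay.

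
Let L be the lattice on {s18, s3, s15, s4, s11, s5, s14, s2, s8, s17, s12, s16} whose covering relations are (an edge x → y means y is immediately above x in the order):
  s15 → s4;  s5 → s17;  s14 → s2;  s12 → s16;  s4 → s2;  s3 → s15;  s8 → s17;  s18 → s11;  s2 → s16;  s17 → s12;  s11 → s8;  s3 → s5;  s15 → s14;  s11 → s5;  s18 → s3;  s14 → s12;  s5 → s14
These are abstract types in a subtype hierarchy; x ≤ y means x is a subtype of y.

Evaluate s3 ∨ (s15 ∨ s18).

s15 ∨ s18 = s15
s3 ∨ s15 = s15

s15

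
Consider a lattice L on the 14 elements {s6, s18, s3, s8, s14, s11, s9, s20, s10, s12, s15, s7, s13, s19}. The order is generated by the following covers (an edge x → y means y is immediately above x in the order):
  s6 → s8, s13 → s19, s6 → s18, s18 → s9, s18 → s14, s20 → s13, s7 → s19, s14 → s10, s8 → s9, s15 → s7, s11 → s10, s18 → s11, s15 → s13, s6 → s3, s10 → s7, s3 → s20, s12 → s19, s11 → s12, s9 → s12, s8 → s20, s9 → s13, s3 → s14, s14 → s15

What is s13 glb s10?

Common lower bounds of {s13, s10}: s14, s18, s3, s6.
The greatest among these is s14.

s14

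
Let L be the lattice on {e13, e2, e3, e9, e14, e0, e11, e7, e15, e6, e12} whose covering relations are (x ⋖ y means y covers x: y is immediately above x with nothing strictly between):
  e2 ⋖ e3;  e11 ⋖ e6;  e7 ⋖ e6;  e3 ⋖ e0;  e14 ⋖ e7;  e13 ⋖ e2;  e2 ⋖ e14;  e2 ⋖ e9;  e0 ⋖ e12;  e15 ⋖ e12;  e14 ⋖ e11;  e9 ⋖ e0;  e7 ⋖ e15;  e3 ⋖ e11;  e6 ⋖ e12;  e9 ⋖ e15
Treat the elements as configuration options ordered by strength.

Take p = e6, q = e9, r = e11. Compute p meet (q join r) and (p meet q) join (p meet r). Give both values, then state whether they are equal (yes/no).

q join r = e12, so p meet (q join r) = e6 meet e12 = e6.
p meet q = e2 and p meet r = e11, so (p meet q) join (p meet r) = e2 join e11 = e11.
Equal: no.

e6; e11; no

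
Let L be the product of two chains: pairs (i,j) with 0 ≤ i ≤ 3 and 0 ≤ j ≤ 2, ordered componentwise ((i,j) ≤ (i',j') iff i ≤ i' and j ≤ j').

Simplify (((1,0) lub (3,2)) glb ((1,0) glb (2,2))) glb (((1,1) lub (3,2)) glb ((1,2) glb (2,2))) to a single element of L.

(1,0)

(1,0) ∨ (3,2) = (3,2)
(1,0) ∧ (2,2) = (1,0)
(3,2) ∧ (1,0) = (1,0)
(1,1) ∨ (3,2) = (3,2)
(1,2) ∧ (2,2) = (1,2)
(3,2) ∧ (1,2) = (1,2)
(1,0) ∧ (1,2) = (1,0)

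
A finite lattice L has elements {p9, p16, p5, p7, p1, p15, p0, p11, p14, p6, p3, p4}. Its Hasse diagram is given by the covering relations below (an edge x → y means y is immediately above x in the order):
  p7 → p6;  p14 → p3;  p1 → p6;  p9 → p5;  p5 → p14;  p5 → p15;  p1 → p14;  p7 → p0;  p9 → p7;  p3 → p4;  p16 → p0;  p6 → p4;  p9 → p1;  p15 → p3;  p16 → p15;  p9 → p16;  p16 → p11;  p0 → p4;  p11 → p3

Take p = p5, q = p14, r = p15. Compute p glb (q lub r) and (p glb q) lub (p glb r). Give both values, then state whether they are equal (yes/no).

p5; p5; yes

q lub r = p3, so p glb (q lub r) = p5 glb p3 = p5.
p glb q = p5 and p glb r = p5, so (p glb q) lub (p glb r) = p5 lub p5 = p5.
Equal: yes.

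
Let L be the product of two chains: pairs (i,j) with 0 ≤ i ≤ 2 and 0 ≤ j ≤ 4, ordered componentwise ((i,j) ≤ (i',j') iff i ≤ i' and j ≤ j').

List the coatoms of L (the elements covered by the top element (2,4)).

The coatoms are exactly the elements covered by (2,4): (1,4), (2,3).

(1,4), (2,3)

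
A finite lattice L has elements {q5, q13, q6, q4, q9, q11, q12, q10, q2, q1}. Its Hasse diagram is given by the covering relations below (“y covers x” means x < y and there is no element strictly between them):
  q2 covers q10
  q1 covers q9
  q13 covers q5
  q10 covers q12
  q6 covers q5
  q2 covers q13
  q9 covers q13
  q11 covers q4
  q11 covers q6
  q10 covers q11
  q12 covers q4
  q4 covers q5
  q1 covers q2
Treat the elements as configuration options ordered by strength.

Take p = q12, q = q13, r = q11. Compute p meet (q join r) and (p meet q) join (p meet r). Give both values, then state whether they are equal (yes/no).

q join r = q2, so p meet (q join r) = q12 meet q2 = q12.
p meet q = q5 and p meet r = q4, so (p meet q) join (p meet r) = q5 join q4 = q4.
Equal: no.

q12; q4; no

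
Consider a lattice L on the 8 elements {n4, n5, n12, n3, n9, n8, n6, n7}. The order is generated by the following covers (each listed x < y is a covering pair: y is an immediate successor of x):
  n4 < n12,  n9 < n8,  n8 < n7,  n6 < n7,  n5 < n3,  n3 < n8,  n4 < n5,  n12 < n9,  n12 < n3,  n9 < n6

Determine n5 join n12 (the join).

Common upper bounds of {n5, n12}: n3, n7, n8.
The least among these is n3.

n3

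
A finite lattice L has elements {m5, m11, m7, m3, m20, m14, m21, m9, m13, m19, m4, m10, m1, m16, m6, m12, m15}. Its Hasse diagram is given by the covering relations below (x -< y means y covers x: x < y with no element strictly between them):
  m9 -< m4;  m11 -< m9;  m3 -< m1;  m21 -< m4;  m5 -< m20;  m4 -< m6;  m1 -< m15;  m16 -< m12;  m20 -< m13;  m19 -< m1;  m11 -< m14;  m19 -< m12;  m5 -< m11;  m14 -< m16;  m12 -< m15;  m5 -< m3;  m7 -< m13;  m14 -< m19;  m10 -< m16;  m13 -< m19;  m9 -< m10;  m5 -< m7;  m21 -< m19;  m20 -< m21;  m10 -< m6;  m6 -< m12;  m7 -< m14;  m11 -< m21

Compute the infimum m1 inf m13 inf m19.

m13

Common lower bounds of {m1, m13, m19}: m13, m20, m5, m7.
The greatest among these is m13.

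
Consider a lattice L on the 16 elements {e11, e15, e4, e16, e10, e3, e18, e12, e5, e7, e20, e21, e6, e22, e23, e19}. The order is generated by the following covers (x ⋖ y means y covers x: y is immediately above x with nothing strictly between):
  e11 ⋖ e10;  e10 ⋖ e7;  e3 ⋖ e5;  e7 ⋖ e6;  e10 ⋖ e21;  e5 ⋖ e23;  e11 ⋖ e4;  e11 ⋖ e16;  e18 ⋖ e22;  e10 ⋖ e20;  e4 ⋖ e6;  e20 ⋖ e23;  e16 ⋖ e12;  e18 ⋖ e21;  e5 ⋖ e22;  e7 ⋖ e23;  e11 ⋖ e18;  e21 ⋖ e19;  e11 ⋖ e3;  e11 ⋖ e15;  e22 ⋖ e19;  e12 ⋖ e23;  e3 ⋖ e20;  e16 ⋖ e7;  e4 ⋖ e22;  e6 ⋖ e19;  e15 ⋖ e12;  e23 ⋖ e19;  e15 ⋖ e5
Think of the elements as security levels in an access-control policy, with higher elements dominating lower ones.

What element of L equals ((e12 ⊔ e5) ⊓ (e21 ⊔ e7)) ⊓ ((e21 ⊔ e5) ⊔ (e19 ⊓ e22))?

e23

e12 ∨ e5 = e23
e21 ∨ e7 = e19
e23 ∧ e19 = e23
e21 ∨ e5 = e19
e19 ∧ e22 = e22
e19 ∨ e22 = e19
e23 ∧ e19 = e23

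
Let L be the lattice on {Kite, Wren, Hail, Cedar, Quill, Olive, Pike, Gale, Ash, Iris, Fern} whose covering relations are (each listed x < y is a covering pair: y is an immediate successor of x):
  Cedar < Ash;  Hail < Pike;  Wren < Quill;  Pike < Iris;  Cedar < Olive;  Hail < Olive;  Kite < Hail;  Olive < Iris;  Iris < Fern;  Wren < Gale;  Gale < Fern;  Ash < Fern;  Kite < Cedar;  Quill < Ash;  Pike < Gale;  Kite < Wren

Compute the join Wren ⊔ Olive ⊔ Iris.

Common upper bounds of {Wren, Olive, Iris}: Fern.
The least among these is Fern.

Fern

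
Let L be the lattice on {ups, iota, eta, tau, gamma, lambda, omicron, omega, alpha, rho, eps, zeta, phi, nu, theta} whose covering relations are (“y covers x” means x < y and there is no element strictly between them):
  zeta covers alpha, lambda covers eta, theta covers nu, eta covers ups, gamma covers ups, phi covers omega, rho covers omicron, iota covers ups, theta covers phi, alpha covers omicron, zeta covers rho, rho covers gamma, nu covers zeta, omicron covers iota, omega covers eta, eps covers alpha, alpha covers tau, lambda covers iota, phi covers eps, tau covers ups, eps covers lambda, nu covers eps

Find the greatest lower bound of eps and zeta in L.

Common lower bounds of {eps, zeta}: alpha, iota, omicron, tau, ups.
The greatest among these is alpha.

alpha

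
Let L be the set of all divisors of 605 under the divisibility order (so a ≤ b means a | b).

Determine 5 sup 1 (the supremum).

5

Common upper bounds of {5, 1}: 5, 55, 605.
The least among these is 5.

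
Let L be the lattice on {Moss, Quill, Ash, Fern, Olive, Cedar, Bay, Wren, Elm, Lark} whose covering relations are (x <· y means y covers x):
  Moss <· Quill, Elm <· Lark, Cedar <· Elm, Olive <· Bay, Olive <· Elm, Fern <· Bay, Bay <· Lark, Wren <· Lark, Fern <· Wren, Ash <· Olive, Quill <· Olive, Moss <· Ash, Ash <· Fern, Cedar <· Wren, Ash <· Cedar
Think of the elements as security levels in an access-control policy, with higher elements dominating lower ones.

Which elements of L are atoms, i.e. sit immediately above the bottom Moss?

Ash, Quill

The atoms are exactly the elements that cover Moss: Ash, Quill.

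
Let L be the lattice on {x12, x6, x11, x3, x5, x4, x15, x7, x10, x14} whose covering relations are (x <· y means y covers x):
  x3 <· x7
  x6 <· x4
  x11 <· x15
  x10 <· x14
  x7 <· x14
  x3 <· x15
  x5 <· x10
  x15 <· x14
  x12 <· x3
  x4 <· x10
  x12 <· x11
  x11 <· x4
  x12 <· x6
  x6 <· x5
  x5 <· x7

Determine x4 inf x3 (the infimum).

x12

Common lower bounds of {x4, x3}: x12.
The greatest among these is x12.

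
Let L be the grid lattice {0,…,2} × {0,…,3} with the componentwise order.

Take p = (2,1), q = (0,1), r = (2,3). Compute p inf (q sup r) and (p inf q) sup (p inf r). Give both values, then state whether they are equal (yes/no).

(2,1); (2,1); yes

q sup r = (2,3), so p inf (q sup r) = (2,1) inf (2,3) = (2,1).
p inf q = (0,1) and p inf r = (2,1), so (p inf q) sup (p inf r) = (0,1) sup (2,1) = (2,1).
Equal: yes.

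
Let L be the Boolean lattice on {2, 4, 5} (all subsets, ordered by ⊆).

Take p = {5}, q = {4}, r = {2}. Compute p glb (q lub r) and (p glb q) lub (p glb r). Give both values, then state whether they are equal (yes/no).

{}; {}; yes

q lub r = {2,4}, so p glb (q lub r) = {5} glb {2,4} = {}.
p glb q = {} and p glb r = {}, so (p glb q) lub (p glb r) = {} lub {} = {}.
Equal: yes.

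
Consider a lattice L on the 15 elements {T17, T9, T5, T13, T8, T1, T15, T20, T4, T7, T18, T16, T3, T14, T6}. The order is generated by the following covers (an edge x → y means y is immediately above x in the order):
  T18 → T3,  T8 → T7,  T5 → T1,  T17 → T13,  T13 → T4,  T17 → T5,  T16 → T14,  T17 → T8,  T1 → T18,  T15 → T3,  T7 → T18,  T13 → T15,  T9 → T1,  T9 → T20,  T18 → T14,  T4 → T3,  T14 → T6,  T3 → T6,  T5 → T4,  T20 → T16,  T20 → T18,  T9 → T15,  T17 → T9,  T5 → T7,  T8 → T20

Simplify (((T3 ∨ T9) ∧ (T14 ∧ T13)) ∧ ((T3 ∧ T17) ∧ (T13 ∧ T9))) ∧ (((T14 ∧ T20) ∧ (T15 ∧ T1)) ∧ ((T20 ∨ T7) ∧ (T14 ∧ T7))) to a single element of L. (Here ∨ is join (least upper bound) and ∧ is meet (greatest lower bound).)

T3 ∨ T9 = T3
T14 ∧ T13 = T17
T3 ∧ T17 = T17
T3 ∧ T17 = T17
T13 ∧ T9 = T17
T17 ∧ T17 = T17
T17 ∧ T17 = T17
T14 ∧ T20 = T20
T15 ∧ T1 = T9
T20 ∧ T9 = T9
T20 ∨ T7 = T18
T14 ∧ T7 = T7
T18 ∧ T7 = T7
T9 ∧ T7 = T17
T17 ∧ T17 = T17

T17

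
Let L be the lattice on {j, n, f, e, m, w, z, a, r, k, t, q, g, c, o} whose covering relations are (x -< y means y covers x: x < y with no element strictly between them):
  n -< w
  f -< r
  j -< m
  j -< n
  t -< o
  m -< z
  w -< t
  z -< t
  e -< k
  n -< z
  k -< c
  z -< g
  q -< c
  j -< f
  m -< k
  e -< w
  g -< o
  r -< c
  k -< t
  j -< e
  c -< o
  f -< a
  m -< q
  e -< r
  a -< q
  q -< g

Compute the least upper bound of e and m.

Common upper bounds of {e, m}: c, k, o, t.
The least among these is k.

k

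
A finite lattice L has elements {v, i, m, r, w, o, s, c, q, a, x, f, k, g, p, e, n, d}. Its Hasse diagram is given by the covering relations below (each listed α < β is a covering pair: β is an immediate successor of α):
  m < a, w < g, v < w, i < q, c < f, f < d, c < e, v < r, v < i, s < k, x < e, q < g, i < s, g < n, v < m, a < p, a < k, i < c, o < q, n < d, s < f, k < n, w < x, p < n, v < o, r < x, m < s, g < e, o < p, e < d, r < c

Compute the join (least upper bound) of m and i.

Common upper bounds of {m, i}: d, f, k, n, s.
The least among these is s.

s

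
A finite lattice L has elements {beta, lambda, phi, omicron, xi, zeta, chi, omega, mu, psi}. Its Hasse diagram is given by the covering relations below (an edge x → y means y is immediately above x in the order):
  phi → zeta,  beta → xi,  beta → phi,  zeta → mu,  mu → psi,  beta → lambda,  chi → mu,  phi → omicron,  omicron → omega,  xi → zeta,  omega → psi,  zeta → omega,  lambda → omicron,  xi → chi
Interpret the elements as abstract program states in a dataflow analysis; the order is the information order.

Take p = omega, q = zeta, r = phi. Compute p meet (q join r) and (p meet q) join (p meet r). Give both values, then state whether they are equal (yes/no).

q join r = zeta, so p meet (q join r) = omega meet zeta = zeta.
p meet q = zeta and p meet r = phi, so (p meet q) join (p meet r) = zeta join phi = zeta.
Equal: yes.

zeta; zeta; yes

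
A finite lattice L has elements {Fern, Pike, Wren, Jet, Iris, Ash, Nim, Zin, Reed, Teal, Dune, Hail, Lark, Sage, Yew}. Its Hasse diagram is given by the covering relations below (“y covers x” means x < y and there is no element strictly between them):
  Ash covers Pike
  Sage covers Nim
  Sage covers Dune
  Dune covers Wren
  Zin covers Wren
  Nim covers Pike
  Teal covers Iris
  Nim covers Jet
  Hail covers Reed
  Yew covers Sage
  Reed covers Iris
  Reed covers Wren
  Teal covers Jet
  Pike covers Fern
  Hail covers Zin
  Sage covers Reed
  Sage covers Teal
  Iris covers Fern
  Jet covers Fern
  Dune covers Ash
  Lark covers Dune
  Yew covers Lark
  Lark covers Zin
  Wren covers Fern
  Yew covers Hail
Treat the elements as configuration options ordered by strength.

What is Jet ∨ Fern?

Jet

Common upper bounds of {Jet, Fern}: Jet, Nim, Sage, Teal, Yew.
The least among these is Jet.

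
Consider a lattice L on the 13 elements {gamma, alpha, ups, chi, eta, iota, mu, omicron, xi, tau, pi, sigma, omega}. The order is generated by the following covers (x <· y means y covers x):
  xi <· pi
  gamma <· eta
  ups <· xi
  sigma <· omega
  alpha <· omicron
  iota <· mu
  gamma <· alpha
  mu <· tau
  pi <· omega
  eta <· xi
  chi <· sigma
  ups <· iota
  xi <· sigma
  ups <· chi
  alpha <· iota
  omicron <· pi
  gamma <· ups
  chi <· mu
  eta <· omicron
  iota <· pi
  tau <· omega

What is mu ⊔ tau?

tau

Common upper bounds of {mu, tau}: omega, tau.
The least among these is tau.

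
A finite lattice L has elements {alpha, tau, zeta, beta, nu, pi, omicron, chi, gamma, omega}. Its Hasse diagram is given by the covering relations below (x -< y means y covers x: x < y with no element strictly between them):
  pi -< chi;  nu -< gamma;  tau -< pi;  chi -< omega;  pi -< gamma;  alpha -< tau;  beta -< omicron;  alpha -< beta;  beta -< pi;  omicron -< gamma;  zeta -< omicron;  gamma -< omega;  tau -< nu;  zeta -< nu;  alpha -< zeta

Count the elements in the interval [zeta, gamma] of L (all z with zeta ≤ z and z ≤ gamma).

The interval [zeta, gamma] = {gamma, nu, omicron, zeta}, which has 4 elements.

4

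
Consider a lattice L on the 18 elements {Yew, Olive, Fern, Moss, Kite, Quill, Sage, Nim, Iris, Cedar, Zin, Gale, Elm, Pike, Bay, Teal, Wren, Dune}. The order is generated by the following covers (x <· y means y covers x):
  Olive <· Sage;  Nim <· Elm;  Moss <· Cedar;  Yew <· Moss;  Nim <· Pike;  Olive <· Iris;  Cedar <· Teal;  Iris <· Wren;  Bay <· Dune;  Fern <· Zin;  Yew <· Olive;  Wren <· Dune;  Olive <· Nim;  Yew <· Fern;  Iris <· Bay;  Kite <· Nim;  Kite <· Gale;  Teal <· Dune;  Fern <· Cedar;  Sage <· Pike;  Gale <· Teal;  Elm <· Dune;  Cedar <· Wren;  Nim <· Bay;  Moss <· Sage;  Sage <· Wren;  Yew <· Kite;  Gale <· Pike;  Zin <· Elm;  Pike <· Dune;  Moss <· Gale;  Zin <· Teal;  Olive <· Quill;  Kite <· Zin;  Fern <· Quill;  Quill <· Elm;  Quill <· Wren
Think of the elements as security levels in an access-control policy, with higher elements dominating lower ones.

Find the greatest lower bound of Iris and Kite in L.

Common lower bounds of {Iris, Kite}: Yew.
The greatest among these is Yew.

Yew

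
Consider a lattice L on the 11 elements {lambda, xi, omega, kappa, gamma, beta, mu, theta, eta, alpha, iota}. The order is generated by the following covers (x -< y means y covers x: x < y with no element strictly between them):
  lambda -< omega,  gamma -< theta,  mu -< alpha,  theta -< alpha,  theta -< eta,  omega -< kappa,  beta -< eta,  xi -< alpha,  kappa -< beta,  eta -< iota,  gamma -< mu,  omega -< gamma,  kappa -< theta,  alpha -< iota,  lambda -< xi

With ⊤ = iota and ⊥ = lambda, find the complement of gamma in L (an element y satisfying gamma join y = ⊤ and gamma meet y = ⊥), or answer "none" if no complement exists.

none

For every candidate y, either gamma ∨ y ≠ iota or gamma ∧ y ≠ lambda; no complement exists.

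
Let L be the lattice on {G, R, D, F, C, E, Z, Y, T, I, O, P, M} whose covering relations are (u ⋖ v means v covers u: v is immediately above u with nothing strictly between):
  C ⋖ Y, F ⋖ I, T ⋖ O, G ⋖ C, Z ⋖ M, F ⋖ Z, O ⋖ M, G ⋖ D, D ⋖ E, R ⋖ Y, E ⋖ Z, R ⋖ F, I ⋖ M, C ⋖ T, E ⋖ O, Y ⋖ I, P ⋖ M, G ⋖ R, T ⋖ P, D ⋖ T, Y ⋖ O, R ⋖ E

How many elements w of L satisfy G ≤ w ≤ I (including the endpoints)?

The interval [G, I] = {C, F, G, I, R, Y}, which has 6 elements.

6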